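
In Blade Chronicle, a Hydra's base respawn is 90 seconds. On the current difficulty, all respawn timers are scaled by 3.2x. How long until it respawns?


Respawn time = base * multiplier
= 90 * 3.2
= 288.0 seconds

288.0 seconds


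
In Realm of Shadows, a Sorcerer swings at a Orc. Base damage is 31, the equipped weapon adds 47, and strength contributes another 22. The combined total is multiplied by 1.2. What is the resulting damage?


Sum base + weapon + str = 31 + 47 + 22 = 100
Multiply by 1.2:
100 * 1.2 = 120.0

120.0 damage


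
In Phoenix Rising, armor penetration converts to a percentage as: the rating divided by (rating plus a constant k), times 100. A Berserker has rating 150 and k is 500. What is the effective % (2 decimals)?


effective% = rating / (rating + k) * 100
= 150 / (150 + 500) * 100
= 150 / 650 * 100
= 0.230769 * 100
= 23.08%

23.08%


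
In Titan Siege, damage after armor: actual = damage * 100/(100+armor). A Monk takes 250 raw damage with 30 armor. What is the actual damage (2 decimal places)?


actual = 250 * 100 / (100 + 30)
= 250 * 100 / 130
= 25000 / 130
= 192.31

192.31 damage


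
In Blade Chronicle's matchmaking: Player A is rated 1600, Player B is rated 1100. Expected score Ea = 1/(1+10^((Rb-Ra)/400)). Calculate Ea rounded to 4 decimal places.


Elo expected score: Ea = 1/(1 + 10^((Rb-Ra)/400))
Rb - Ra = 1100 - 1600 = -500
(Rb-Ra)/400 = -500/400 = -1.25
10^-1.25 = 0.056234
Ea = 1/(1 + 0.056234) = 1/1.056234 = 0.9468

0.9468


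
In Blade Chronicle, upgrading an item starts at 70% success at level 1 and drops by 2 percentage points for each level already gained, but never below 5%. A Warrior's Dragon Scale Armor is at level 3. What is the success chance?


raw_rate = 70 - 2 * (3 - 1)
= 70 - 2 * 2
= 70 - 4
= 66
Apply floor: max(66, 5) = 66%

66%


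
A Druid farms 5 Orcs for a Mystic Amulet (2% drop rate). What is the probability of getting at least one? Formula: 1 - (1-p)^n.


P(at least one) = 1 - P(none) = 1 - (1-p)^n
p = 2/100 = 0.02
1 - p = 0.98
(1 - p)^5 = 0.98^5 = 0.903921
P(at least one) = 1 - 0.903921 = 0.0961

0.0961


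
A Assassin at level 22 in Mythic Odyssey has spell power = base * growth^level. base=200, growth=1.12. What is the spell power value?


value = base * growth^level
= 200 * 1.12^22
= 200 * 12.10031
= 2420.06

2420.06 spell power


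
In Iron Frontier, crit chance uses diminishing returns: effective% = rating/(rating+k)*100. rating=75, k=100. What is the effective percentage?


effective% = rating / (rating + k) * 100
= 75 / (75 + 100) * 100
= 75 / 175 * 100
= 0.428571 * 100
= 42.86%

42.86%


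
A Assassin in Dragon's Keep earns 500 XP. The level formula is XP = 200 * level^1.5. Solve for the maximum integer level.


XP = 200 * level^1.5, so level = (XP / 200)^(1/1.5)
= (500 / 200)^(1/1.5)
= 2.5^0.6667
= 1.842
Floor: level = 1

level 1


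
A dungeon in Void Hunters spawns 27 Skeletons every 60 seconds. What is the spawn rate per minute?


Spawns per minute = count * (60 / interval)
= 27 * (60 / 60)
= 27 * 1.0
= 27.0

27.0 per minute


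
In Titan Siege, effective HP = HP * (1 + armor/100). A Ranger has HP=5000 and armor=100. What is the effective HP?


EHP = 5000 * (1 + 100/100)
= 5000 * (1 + 1.0)
= 5000 * 2.0
= 10000.0

10000.0 EHP


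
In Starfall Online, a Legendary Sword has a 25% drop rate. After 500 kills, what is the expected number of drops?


Expected drops = kills * (drop_rate / 100)
= 500 * (25 / 100)
= 500 * 0.25
= 125.0

125.0 drops


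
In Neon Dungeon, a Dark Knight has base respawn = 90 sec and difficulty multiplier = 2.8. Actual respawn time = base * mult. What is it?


Respawn time = base * multiplier
= 90 * 2.8
= 252.0 seconds

252.0 seconds


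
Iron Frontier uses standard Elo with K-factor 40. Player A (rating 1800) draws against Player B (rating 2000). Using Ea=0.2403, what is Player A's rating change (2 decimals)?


Elo update: delta = K * (S - Ea), where S = 0.5 (draws)
S - Ea = 0.5 - 0.2403 = 0.2597
Rating change = 40 * 0.2597
= 10.39

10.39 rating points


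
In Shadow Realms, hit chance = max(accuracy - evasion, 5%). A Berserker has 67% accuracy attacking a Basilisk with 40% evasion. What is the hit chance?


accuracy - evasion = 67 - 40 = 27
Apply floor: max(27, 5) = 27
Hit chance = 27%

27%


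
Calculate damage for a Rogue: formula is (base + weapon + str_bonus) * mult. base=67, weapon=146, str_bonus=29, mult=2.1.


Sum base + weapon + str = 67 + 146 + 29 = 242
Multiply by 2.1:
242 * 2.1 = 508.2

508.2 damage


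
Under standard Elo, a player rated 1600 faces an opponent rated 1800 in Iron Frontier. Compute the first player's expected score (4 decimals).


Elo expected score: Ea = 1/(1 + 10^((Rb-Ra)/400))
Rb - Ra = 1800 - 1600 = 200
(Rb-Ra)/400 = 200/400 = 0.5
10^0.5 = 3.162278
Ea = 1/(1 + 3.162278) = 1/4.162278 = 0.2403

0.2403


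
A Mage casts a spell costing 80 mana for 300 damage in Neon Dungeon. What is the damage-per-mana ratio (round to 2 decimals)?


Efficiency = damage / mana
= 300 / 80
= 3.75

3.75 dmg/mana


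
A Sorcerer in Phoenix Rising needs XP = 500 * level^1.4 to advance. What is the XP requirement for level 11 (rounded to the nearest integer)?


XP = 500 * level^1.4
Substitute level = 11:
XP = 500 * 11^1.4
= 500 * 28.7045
= 14352

14352 XP


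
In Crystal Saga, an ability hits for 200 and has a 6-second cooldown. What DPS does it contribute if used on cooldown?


DPS = damage / cooldown
= 200 / 6
= 33.33

33.33 DPS


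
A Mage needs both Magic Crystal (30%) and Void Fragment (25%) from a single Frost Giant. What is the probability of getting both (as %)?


For independent events, P(both) = P(A) * P(B)
= 30% * 25%
= 750 / 100 %
= 7.5%

7.5%


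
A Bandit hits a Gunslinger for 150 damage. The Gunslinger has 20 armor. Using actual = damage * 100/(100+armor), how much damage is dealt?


actual = 150 * 100 / (100 + 20)
= 150 * 100 / 120
= 15000 / 120
= 125.00

125.00 damage


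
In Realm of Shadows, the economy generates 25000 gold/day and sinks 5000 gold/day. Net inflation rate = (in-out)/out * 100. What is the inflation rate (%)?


Net gold = 25000 - 5000 = 20000
Inflation rate = net / sunk * 100 = 20000 / 5000 * 100
= 4.0 * 100
= 400.00%

400.00%


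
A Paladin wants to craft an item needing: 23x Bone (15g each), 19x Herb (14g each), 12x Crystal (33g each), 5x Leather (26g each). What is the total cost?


Cost breakdown:
  Bone: 23 * 15 = 345
  Herb: 19 * 14 = 266
  Crystal: 12 * 33 = 396
  Leather: 5 * 26 = 130
Total = 345 + 266 + 396 + 130 = 1137

1137 gold


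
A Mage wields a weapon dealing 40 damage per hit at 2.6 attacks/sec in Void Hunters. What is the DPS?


DPS = damage * attack_speed
= 40 * 2.6
= 104.0

104.0 DPS


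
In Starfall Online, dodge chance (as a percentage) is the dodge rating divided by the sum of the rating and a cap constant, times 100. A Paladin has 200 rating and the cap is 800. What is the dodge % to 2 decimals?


dodge% = 200 / (200 + 800) * 100
= 200 / 1000 * 100
= 0.2 * 100
= 20.00%

20.00%


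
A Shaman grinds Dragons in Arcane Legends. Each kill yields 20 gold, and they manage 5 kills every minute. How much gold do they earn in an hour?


Gold per minute = 20 * 5 = 100
Gold per hour = 100 * 60 = 6000

6000 gold/hour


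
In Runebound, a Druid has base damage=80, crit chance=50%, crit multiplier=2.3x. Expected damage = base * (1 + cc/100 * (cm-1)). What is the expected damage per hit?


E[dmg] = base * (1 + crit_chance * (crit_mult - 1))
cc as decimal = 50/100 = 0.5
cm - 1 = 2.3 - 1 = 1.3
Bonus factor = 0.5 * 1.3 = 0.65
Total multiplier = 1 + 0.65 = 1.65
Expected damage = 80 * 1.65 = 132.00

132.00 damage


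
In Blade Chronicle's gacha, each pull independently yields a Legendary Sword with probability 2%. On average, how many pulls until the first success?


Expected pulls for a geometric distribution = 1/p = 100 / rate%
= 100 / 2
= 50.0

50.0 pulls


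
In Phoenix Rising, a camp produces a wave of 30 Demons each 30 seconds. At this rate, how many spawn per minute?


Spawns per minute = count * (60 / interval)
= 30 * (60 / 30)
= 30 * 2.0
= 60.0

60.0 per minute


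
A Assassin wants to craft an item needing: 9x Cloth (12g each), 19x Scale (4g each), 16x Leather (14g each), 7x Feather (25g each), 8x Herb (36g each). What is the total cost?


Cost breakdown:
  Cloth: 9 * 12 = 108
  Scale: 19 * 4 = 76
  Leather: 16 * 14 = 224
  Feather: 7 * 25 = 175
  Herb: 8 * 36 = 288
Total = 108 + 76 + 224 + 175 + 288 = 871

871 gold


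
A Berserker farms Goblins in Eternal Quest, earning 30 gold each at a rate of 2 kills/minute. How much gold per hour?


Gold per minute = 30 * 2 = 60
Gold per hour = 60 * 60 = 3600

3600 gold/hour


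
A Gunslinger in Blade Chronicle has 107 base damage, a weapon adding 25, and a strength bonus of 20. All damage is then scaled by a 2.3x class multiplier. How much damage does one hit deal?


Sum base + weapon + str = 107 + 25 + 20 = 152
Multiply by 2.3:
152 * 2.3 = 349.6

349.6 damage


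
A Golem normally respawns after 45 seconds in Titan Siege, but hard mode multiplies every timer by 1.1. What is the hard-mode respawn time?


Respawn time = base * multiplier
= 45 * 1.1
= 49.5 seconds

49.5 seconds


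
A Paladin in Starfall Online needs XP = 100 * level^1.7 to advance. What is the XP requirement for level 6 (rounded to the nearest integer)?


XP = 100 * level^1.7
Substitute level = 6:
XP = 100 * 6^1.7
= 100 * 21.0309
= 2103

2103 XP


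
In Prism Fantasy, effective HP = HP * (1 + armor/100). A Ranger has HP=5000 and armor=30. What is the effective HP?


EHP = 5000 * (1 + 30/100)
= 5000 * (1 + 0.3)
= 5000 * 1.3
= 6500.0

6500.0 EHP


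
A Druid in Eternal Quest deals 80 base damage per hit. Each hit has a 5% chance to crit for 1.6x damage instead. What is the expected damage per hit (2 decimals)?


E[dmg] = base * (1 + crit_chance * (crit_mult - 1))
cc as decimal = 5/100 = 0.05
cm - 1 = 1.6 - 1 = 0.6
Bonus factor = 0.05 * 0.6 = 0.03
Total multiplier = 1 + 0.03 = 1.03
Expected damage = 80 * 1.03 = 82.40

82.40 damage


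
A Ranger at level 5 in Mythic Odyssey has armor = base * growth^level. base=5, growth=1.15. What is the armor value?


value = base * growth^level
= 5 * 1.15^5
= 5 * 2.011357
= 10.06

10.06 armor


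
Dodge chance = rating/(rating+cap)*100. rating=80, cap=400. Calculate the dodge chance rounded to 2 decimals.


dodge% = 80 / (80 + 400) * 100
= 80 / 480 * 100
= 0.166667 * 100
= 16.67%

16.67%


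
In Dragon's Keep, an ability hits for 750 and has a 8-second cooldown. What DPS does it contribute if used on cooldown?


DPS = damage / cooldown
= 750 / 8
= 93.75

93.75 DPS


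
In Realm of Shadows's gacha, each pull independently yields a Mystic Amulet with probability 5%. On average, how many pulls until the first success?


Expected pulls for a geometric distribution = 1/p = 100 / rate%
= 100 / 5
= 20.0

20.0 pulls


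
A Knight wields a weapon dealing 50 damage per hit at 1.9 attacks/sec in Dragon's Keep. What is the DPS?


DPS = damage * attack_speed
= 50 * 1.9
= 95.0

95.0 DPS


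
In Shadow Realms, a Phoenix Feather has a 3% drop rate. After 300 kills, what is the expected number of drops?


Expected drops = kills * (drop_rate / 100)
= 300 * (3 / 100)
= 300 * 0.03
= 9.0

9.0 drops


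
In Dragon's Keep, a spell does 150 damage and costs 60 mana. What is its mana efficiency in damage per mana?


Efficiency = damage / mana
= 150 / 60
= 2.50

2.50 dmg/mana


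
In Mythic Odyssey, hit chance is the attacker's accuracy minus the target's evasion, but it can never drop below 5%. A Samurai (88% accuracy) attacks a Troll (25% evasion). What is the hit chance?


accuracy - evasion = 88 - 25 = 63
Apply floor: max(63, 5) = 63
Hit chance = 63%

63%


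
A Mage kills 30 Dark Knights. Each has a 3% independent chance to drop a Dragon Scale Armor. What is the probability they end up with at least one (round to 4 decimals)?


P(at least one) = 1 - P(none) = 1 - (1-p)^n
p = 3/100 = 0.03
1 - p = 0.97
(1 - p)^30 = 0.97^30 = 0.401007
P(at least one) = 1 - 0.401007 = 0.5990

0.5990


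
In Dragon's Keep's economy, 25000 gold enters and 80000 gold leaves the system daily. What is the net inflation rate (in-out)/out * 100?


Net gold = 25000 - 80000 = -55000
Inflation rate = net / sunk * 100 = -55000 / 80000 * 100
= -0.6875 * 100
= -68.75%

-68.75%


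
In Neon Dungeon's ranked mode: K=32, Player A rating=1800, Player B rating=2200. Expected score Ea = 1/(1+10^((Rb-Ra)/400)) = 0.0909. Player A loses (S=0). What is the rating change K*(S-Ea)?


Elo update: delta = K * (S - Ea), where S = 0 (loses)
S - Ea = 0 - 0.0909 = -0.0909
Rating change = 32 * -0.0909
= -2.91

-2.91 rating points


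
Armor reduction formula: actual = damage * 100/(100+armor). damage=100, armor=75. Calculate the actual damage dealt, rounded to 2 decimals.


actual = 100 * 100 / (100 + 75)
= 100 * 100 / 175
= 10000 / 175
= 57.14

57.14 damage


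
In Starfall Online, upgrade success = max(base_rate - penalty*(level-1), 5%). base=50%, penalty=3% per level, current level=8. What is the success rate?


raw_rate = 50 - 3 * (8 - 1)
= 50 - 3 * 7
= 50 - 21
= 29
Apply floor: max(29, 5) = 29%

29%


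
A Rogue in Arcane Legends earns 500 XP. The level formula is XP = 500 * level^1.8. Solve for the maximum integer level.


XP = 500 * level^1.8, so level = (XP / 500)^(1/1.8)
= (500 / 500)^(1/1.8)
= 1.0^0.5556
= 1.0
Floor: level = 1

level 1


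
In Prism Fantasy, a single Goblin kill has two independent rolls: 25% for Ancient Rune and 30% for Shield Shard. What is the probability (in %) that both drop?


For independent events, P(both) = P(A) * P(B)
= 25% * 30%
= 750 / 100 %
= 7.5%

7.5%


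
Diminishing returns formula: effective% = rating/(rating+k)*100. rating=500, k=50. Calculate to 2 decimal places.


effective% = rating / (rating + k) * 100
= 500 / (500 + 50) * 100
= 500 / 550 * 100
= 0.909091 * 100
= 90.91%

90.91%


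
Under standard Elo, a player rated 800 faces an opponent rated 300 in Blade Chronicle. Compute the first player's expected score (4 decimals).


Elo expected score: Ea = 1/(1 + 10^((Rb-Ra)/400))
Rb - Ra = 300 - 800 = -500
(Rb-Ra)/400 = -500/400 = -1.25
10^-1.25 = 0.056234
Ea = 1/(1 + 0.056234) = 1/1.056234 = 0.9468

0.9468


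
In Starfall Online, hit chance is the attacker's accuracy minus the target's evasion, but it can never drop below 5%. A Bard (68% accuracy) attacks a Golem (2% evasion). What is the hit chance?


accuracy - evasion = 68 - 2 = 66
Apply floor: max(66, 5) = 66
Hit chance = 66%

66%


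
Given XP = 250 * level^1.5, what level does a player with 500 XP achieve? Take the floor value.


XP = 250 * level^1.5, so level = (XP / 250)^(1/1.5)
= (500 / 250)^(1/1.5)
= 2.0^0.6667
= 1.5874
Floor: level = 1

level 1


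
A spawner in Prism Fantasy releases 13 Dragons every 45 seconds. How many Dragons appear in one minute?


Spawns per minute = count * (60 / interval)
= 13 * (60 / 45)
= 13 * 1.3333
= 17.33

17.33 per minute


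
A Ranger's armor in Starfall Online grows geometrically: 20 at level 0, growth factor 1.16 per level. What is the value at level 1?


value = base * growth^level
= 20 * 1.16^1
= 20 * 1.16
= 23.20

23.20 armor


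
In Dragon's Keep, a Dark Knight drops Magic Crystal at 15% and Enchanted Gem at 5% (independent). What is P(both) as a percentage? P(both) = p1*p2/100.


For independent events, P(both) = P(A) * P(B)
= 15% * 5%
= 75 / 100 %
= 0.75%

0.75%


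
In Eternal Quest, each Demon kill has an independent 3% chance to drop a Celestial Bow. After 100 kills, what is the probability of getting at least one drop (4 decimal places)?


P(at least one) = 1 - P(none) = 1 - (1-p)^n
p = 3/100 = 0.03
1 - p = 0.97
(1 - p)^100 = 0.97^100 = 0.047553
P(at least one) = 1 - 0.047553 = 0.9524

0.9524


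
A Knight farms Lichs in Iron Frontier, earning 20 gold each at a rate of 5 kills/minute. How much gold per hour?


Gold per minute = 20 * 5 = 100
Gold per hour = 100 * 60 = 6000

6000 gold/hour


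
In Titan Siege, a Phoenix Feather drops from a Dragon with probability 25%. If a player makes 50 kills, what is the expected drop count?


Expected drops = kills * (drop_rate / 100)
= 50 * (25 / 100)
= 50 * 0.25
= 12.5

12.5 drops


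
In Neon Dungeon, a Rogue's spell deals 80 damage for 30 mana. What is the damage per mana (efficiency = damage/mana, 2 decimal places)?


Efficiency = damage / mana
= 80 / 30
= 2.67

2.67 dmg/mana


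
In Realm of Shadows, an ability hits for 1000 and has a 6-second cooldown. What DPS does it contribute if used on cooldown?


DPS = damage / cooldown
= 1000 / 6
= 166.67

166.67 DPS


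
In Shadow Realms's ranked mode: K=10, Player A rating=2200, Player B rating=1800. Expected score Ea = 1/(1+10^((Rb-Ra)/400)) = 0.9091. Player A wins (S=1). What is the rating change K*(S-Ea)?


Elo update: delta = K * (S - Ea), where S = 1 (wins)
S - Ea = 1 - 0.9091 = 0.0909
Rating change = 10 * 0.0909
= 0.91

0.91 rating points


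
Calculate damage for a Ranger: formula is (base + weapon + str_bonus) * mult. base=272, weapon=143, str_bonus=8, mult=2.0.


Sum base + weapon + str = 272 + 143 + 8 = 423
Multiply by 2.0:
423 * 2.0 = 846.0

846.0 damage


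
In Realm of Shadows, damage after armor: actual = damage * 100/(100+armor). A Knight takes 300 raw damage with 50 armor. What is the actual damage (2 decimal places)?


actual = 300 * 100 / (100 + 50)
= 300 * 100 / 150
= 30000 / 150
= 200.00

200.00 damage


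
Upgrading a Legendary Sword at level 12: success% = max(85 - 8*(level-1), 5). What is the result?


raw_rate = 85 - 8 * (12 - 1)
= 85 - 8 * 11
= 85 - 88
= -3
Apply floor: max(-3, 5) = 5%

5%


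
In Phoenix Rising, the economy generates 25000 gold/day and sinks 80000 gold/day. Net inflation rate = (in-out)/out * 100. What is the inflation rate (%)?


Net gold = 25000 - 80000 = -55000
Inflation rate = net / sunk * 100 = -55000 / 80000 * 100
= -0.6875 * 100
= -68.75%

-68.75%


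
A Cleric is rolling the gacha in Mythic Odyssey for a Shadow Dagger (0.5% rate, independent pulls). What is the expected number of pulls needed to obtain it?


Expected pulls for a geometric distribution = 1/p = 100 / rate%
= 100 / 0.5
= 200.0

200.0 pulls


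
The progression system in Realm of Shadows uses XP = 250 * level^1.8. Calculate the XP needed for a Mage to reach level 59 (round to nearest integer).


XP = 250 * level^1.8
Substitute level = 59:
XP = 250 * 59^1.8
= 250 * 1540.0457
= 385011

385011 XP


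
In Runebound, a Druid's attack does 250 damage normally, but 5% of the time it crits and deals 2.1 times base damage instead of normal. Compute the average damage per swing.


E[dmg] = base * (1 + crit_chance * (crit_mult - 1))
cc as decimal = 5/100 = 0.05
cm - 1 = 2.1 - 1 = 1.1
Bonus factor = 0.05 * 1.1 = 0.055
Total multiplier = 1 + 0.055 = 1.055
Expected damage = 250 * 1.055 = 263.75

263.75 damage


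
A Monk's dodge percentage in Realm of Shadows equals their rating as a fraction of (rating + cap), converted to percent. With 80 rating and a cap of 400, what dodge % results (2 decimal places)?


dodge% = 80 / (80 + 400) * 100
= 80 / 480 * 100
= 0.166667 * 100
= 16.67%

16.67%


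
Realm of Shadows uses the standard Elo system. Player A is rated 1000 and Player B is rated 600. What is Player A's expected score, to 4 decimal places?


Elo expected score: Ea = 1/(1 + 10^((Rb-Ra)/400))
Rb - Ra = 600 - 1000 = -400
(Rb-Ra)/400 = -400/400 = -1.0
10^-1.0 = 0.1
Ea = 1/(1 + 0.1) = 1/1.1 = 0.9091

0.9091


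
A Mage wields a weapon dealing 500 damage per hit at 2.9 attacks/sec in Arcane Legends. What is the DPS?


DPS = damage * attack_speed
= 500 * 2.9
= 1450.0

1450.0 DPS


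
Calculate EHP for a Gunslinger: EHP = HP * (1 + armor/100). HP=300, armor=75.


EHP = 300 * (1 + 75/100)
= 300 * (1 + 0.75)
= 300 * 1.75
= 525.0

525.0 EHP


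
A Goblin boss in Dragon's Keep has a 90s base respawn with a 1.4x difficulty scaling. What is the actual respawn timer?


Respawn time = base * multiplier
= 90 * 1.4
= 126.0 seconds

126.0 seconds


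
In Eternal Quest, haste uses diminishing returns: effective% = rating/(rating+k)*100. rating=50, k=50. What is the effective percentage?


effective% = rating / (rating + k) * 100
= 50 / (50 + 50) * 100
= 50 / 100 * 100
= 0.5 * 100
= 50.00%

50.00%


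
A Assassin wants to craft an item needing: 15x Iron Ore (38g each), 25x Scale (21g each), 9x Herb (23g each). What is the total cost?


Cost breakdown:
  Iron Ore: 15 * 38 = 570
  Scale: 25 * 21 = 525
  Herb: 9 * 23 = 207
Total = 570 + 525 + 207 = 1302

1302 gold


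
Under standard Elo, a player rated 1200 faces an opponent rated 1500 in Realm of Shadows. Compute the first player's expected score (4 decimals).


Elo expected score: Ea = 1/(1 + 10^((Rb-Ra)/400))
Rb - Ra = 1500 - 1200 = 300
(Rb-Ra)/400 = 300/400 = 0.75
10^0.75 = 5.623413
Ea = 1/(1 + 5.623413) = 1/6.623413 = 0.1510

0.1510


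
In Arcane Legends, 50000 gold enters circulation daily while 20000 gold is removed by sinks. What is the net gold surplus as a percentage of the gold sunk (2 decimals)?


Net gold = 50000 - 20000 = 30000
Inflation rate = net / sunk * 100 = 30000 / 20000 * 100
= 1.5 * 100
= 150.00%

150.00%


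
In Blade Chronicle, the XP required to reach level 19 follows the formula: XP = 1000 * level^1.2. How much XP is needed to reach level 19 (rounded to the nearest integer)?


XP = 1000 * level^1.2
Substitute level = 19:
XP = 1000 * 19^1.2
= 1000 * 34.2377
= 34238

34238 XP


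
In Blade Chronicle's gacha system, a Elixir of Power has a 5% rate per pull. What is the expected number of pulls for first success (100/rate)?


Expected pulls for a geometric distribution = 1/p = 100 / rate%
= 100 / 5
= 20.0

20.0 pulls


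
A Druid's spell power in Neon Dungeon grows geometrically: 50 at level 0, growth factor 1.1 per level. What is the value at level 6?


value = base * growth^level
= 50 * 1.1^6
= 50 * 1.771561
= 88.58

88.58 spell power


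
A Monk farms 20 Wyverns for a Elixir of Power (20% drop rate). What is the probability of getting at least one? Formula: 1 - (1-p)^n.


P(at least one) = 1 - P(none) = 1 - (1-p)^n
p = 20/100 = 0.2
1 - p = 0.8
(1 - p)^20 = 0.8^20 = 0.011529
P(at least one) = 1 - 0.011529 = 0.9885

0.9885


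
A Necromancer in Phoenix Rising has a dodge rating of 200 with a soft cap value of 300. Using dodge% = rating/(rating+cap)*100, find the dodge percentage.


dodge% = 200 / (200 + 300) * 100
= 200 / 500 * 100
= 0.4 * 100
= 40.00%

40.00%


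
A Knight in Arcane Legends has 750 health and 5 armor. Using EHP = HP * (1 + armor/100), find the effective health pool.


EHP = 750 * (1 + 5/100)
= 750 * (1 + 0.05)
= 750 * 1.05
= 787.5

787.5 EHP


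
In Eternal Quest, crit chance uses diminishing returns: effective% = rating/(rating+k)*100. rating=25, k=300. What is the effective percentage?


effective% = rating / (rating + k) * 100
= 25 / (25 + 300) * 100
= 25 / 325 * 100
= 0.076923 * 100
= 7.69%

7.69%


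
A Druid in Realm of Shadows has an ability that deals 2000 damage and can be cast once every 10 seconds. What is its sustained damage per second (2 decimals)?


DPS = damage / cooldown
= 2000 / 10
= 200.00

200.00 DPS


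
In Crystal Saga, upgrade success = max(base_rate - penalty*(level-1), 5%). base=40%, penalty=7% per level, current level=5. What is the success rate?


raw_rate = 40 - 7 * (5 - 1)
= 40 - 7 * 4
= 40 - 28
= 12
Apply floor: max(12, 5) = 12%

12%


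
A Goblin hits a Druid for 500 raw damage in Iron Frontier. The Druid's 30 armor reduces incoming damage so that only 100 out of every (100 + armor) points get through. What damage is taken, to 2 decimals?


actual = 500 * 100 / (100 + 30)
= 500 * 100 / 130
= 50000 / 130
= 384.62

384.62 damage


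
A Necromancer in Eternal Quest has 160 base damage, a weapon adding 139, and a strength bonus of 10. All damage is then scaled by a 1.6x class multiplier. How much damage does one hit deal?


Sum base + weapon + str = 160 + 139 + 10 = 309
Multiply by 1.6:
309 * 1.6 = 494.4

494.4 damage


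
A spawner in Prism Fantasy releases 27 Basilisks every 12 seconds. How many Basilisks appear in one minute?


Spawns per minute = count * (60 / interval)
= 27 * (60 / 12)
= 27 * 5.0
= 135.0

135.0 per minute


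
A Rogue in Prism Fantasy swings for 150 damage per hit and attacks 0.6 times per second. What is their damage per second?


DPS = damage * attack_speed
= 150 * 0.6
= 90.0

90.0 DPS


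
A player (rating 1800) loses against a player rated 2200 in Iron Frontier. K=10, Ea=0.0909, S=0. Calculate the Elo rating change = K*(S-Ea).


Elo update: delta = K * (S - Ea), where S = 0 (loses)
S - Ea = 0 - 0.0909 = -0.0909
Rating change = 10 * -0.0909
= -0.91

-0.91 rating points


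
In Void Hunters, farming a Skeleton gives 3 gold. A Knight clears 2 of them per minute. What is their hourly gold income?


Gold per minute = 3 * 2 = 6
Gold per hour = 6 * 60 = 360

360 gold/hour


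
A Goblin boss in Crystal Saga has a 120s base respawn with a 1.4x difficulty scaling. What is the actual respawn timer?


Respawn time = base * multiplier
= 120 * 1.4
= 168.0 seconds

168.0 seconds


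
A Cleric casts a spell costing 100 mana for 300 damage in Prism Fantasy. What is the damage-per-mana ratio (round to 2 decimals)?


Efficiency = damage / mana
= 300 / 100
= 3.00

3.00 dmg/mana


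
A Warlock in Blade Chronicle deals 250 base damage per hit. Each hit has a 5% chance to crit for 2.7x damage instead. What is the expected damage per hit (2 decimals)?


E[dmg] = base * (1 + crit_chance * (crit_mult - 1))
cc as decimal = 5/100 = 0.05
cm - 1 = 2.7 - 1 = 1.7
Bonus factor = 0.05 * 1.7 = 0.085
Total multiplier = 1 + 0.085 = 1.085
Expected damage = 250 * 1.085 = 271.25

271.25 damage


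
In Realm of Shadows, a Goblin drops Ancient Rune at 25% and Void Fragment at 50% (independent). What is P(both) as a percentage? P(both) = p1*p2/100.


For independent events, P(both) = P(A) * P(B)
= 25% * 50%
= 1250 / 100 %
= 12.5%

12.5%


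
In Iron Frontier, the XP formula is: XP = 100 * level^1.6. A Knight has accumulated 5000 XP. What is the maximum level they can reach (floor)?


XP = 100 * level^1.6, so level = (XP / 100)^(1/1.6)
= (5000 / 100)^(1/1.6)
= 50.0^0.625
= 11.5307
Floor: level = 11

level 11


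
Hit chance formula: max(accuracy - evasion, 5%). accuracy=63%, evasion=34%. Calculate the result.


accuracy - evasion = 63 - 34 = 29
Apply floor: max(29, 5) = 29
Hit chance = 29%

29%


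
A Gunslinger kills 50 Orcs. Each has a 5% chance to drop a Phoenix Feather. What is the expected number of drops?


Expected drops = kills * (drop_rate / 100)
= 50 * (5 / 100)
= 50 * 0.05
= 2.5

2.5 drops


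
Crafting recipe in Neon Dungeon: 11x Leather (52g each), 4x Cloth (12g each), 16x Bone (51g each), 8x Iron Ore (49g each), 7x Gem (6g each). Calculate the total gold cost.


Cost breakdown:
  Leather: 11 * 52 = 572
  Cloth: 4 * 12 = 48
  Bone: 16 * 51 = 816
  Iron Ore: 8 * 49 = 392
  Gem: 7 * 6 = 42
Total = 572 + 48 + 816 + 392 + 42 = 1870

1870 gold


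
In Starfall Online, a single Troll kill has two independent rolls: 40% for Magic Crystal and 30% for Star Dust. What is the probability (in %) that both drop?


For independent events, P(both) = P(A) * P(B)
= 40% * 30%
= 1200 / 100 %
= 12.0%

12.0%


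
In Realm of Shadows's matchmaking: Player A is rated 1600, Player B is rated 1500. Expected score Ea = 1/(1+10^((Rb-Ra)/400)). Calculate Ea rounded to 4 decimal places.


Elo expected score: Ea = 1/(1 + 10^((Rb-Ra)/400))
Rb - Ra = 1500 - 1600 = -100
(Rb-Ra)/400 = -100/400 = -0.25
10^-0.25 = 0.562341
Ea = 1/(1 + 0.562341) = 1/1.562341 = 0.6401

0.6401


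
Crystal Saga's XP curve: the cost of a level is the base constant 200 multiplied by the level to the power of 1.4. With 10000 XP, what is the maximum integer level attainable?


XP = 200 * level^1.4, so level = (XP / 200)^(1/1.4)
= (10000 / 200)^(1/1.4)
= 50.0^0.7143
= 16.3512
Floor: level = 16

level 16


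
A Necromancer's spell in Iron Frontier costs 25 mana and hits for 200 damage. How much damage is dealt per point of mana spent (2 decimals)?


Efficiency = damage / mana
= 200 / 25
= 8.00

8.00 dmg/mana


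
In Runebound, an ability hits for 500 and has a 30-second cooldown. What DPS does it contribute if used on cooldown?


DPS = damage / cooldown
= 500 / 30
= 16.67

16.67 DPS


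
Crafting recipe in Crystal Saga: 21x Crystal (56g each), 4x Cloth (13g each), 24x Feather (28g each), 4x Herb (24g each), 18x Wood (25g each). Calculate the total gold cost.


Cost breakdown:
  Crystal: 21 * 56 = 1176
  Cloth: 4 * 13 = 52
  Feather: 24 * 28 = 672
  Herb: 4 * 24 = 96
  Wood: 18 * 25 = 450
Total = 1176 + 52 + 672 + 96 + 450 = 2446

2446 gold


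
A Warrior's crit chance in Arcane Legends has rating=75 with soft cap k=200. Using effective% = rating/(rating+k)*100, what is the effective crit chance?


effective% = rating / (rating + k) * 100
= 75 / (75 + 200) * 100
= 75 / 275 * 100
= 0.272727 * 100
= 27.27%

27.27%


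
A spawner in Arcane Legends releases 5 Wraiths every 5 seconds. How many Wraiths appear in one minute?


Spawns per minute = count * (60 / interval)
= 5 * (60 / 5)
= 5 * 12.0
= 60.0

60.0 per minute


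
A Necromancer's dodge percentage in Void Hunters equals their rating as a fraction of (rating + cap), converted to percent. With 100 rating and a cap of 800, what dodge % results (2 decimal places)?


dodge% = 100 / (100 + 800) * 100
= 100 / 900 * 100
= 0.111111 * 100
= 11.11%

11.11%


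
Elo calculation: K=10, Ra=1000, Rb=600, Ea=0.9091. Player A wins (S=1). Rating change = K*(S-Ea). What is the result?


Elo update: delta = K * (S - Ea), where S = 1 (wins)
S - Ea = 1 - 0.9091 = 0.0909
Rating change = 10 * 0.0909
= 0.91

0.91 rating points


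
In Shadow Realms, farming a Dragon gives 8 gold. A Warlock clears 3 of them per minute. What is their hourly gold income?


Gold per minute = 8 * 3 = 24
Gold per hour = 24 * 60 = 1440

1440 gold/hour


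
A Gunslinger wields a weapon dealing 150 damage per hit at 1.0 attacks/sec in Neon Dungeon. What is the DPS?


DPS = damage * attack_speed
= 150 * 1.0
= 150.0

150.0 DPS


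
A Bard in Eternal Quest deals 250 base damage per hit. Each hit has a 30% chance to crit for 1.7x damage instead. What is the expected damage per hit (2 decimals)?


E[dmg] = base * (1 + crit_chance * (crit_mult - 1))
cc as decimal = 30/100 = 0.3
cm - 1 = 1.7 - 1 = 0.7
Bonus factor = 0.3 * 0.7 = 0.21
Total multiplier = 1 + 0.21 = 1.21
Expected damage = 250 * 1.21 = 302.50

302.50 damage


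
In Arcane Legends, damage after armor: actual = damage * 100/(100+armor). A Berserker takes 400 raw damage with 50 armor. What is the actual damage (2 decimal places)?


actual = 400 * 100 / (100 + 50)
= 400 * 100 / 150
= 40000 / 150
= 266.67

266.67 damage


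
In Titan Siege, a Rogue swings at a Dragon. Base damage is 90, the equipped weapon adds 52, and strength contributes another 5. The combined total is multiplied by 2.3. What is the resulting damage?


Sum base + weapon + str = 90 + 52 + 5 = 147
Multiply by 2.3:
147 * 2.3 = 338.1

338.1 damage


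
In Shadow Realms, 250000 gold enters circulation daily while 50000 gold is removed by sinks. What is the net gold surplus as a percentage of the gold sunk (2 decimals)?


Net gold = 250000 - 50000 = 200000
Inflation rate = net / sunk * 100 = 200000 / 50000 * 100
= 4.0 * 100
= 400.00%

400.00%


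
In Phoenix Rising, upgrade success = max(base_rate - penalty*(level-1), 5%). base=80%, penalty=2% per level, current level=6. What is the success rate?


raw_rate = 80 - 2 * (6 - 1)
= 80 - 2 * 5
= 80 - 10
= 70
Apply floor: max(70, 5) = 70%

70%


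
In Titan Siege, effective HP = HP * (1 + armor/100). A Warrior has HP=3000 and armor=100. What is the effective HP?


EHP = 3000 * (1 + 100/100)
= 3000 * (1 + 1.0)
= 3000 * 2.0
= 6000.0

6000.0 EHP


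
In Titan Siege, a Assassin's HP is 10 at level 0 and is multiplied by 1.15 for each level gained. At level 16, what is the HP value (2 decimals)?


value = base * growth^level
= 10 * 1.15^16
= 10 * 9.357621
= 93.58

93.58 HP


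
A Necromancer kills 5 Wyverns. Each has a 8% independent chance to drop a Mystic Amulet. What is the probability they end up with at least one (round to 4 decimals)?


P(at least one) = 1 - P(none) = 1 - (1-p)^n
p = 8/100 = 0.08
1 - p = 0.92
(1 - p)^5 = 0.92^5 = 0.659082
P(at least one) = 1 - 0.659082 = 0.3409

0.3409


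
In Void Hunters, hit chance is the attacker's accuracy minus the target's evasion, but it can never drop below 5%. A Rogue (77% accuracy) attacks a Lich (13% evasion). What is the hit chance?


accuracy - evasion = 77 - 13 = 64
Apply floor: max(64, 5) = 64
Hit chance = 64%

64%


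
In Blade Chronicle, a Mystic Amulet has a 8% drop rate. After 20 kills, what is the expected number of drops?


Expected drops = kills * (drop_rate / 100)
= 20 * (8 / 100)
= 20 * 0.08
= 1.6

1.6 drops


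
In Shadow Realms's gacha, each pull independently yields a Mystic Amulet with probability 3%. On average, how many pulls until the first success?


Expected pulls for a geometric distribution = 1/p = 100 / rate%
= 100 / 3
= 33.33

33.33 pulls


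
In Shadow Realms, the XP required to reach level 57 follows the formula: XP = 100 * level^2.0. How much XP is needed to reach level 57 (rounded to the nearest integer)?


XP = 100 * level^2.0
Substitute level = 57:
XP = 100 * 57^2.0
= 100 * 3249.0
= 324900

324900 XP


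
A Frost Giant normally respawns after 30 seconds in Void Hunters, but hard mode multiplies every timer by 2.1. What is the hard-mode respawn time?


Respawn time = base * multiplier
= 30 * 2.1
= 63.0 seconds

63.0 seconds


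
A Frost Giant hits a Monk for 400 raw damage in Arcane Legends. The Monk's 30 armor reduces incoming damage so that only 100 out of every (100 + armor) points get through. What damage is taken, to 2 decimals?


actual = 400 * 100 / (100 + 30)
= 400 * 100 / 130
= 40000 / 130
= 307.69

307.69 damage


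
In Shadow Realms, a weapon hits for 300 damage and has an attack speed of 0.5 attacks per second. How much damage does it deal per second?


DPS = damage * attack_speed
= 300 * 0.5
= 150.0

150.0 DPS


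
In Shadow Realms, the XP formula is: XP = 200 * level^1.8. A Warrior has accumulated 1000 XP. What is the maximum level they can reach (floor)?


XP = 200 * level^1.8, so level = (XP / 200)^(1/1.8)
= (1000 / 200)^(1/1.8)
= 5.0^0.5556
= 2.4452
Floor: level = 2

level 2


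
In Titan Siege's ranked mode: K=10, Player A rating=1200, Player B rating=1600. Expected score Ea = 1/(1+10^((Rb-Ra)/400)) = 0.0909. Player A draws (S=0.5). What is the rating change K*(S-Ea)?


Elo update: delta = K * (S - Ea), where S = 0.5 (draws)
S - Ea = 0.5 - 0.0909 = 0.4091
Rating change = 10 * 0.4091
= 4.09

4.09 rating points


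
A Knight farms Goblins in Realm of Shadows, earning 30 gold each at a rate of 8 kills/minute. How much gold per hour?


Gold per minute = 30 * 8 = 240
Gold per hour = 240 * 60 = 14400

14400 gold/hour


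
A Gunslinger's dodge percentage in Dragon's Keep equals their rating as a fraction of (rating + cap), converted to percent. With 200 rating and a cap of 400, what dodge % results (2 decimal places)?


dodge% = 200 / (200 + 400) * 100
= 200 / 600 * 100
= 0.333333 * 100
= 33.33%

33.33%


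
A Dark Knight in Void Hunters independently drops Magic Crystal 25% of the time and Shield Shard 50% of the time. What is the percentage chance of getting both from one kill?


For independent events, P(both) = P(A) * P(B)
= 25% * 50%
= 1250 / 100 %
= 12.5%

12.5%


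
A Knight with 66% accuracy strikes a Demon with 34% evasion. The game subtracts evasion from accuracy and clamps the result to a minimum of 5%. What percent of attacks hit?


accuracy - evasion = 66 - 34 = 32
Apply floor: max(32, 5) = 32
Hit chance = 32%

32%


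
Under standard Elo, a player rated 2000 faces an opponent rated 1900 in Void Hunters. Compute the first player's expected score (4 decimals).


Elo expected score: Ea = 1/(1 + 10^((Rb-Ra)/400))
Rb - Ra = 1900 - 2000 = -100
(Rb-Ra)/400 = -100/400 = -0.25
10^-0.25 = 0.562341
Ea = 1/(1 + 0.562341) = 1/1.562341 = 0.6401

0.6401


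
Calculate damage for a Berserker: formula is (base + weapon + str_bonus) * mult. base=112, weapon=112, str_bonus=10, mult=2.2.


Sum base + weapon + str = 112 + 112 + 10 = 234
Multiply by 2.2:
234 * 2.2 = 514.8

514.8 damage


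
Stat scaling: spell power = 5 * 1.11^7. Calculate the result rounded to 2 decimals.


value = base * growth^level
= 5 * 1.11^7
= 5 * 2.07616
= 10.38

10.38 spell power


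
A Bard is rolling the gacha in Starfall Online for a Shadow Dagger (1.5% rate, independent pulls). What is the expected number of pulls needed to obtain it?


Expected pulls for a geometric distribution = 1/p = 100 / rate%
= 100 / 1.5
= 66.67

66.67 pulls


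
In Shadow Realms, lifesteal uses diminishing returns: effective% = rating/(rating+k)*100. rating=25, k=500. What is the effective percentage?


effective% = rating / (rating + k) * 100
= 25 / (25 + 500) * 100
= 25 / 525 * 100
= 0.047619 * 100
= 4.76%

4.76%


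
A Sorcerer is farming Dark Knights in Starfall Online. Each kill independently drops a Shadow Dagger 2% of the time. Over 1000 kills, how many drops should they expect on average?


Expected drops = kills * (drop_rate / 100)
= 1000 * (2 / 100)
= 1000 * 0.02
= 20.0

20.0 drops


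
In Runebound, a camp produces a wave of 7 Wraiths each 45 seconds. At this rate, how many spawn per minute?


Spawns per minute = count * (60 / interval)
= 7 * (60 / 45)
= 7 * 1.3333
= 9.33

9.33 per minute


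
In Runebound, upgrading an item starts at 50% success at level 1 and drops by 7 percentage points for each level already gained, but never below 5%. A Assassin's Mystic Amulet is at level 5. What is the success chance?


raw_rate = 50 - 7 * (5 - 1)
= 50 - 7 * 4
= 50 - 28
= 22
Apply floor: max(22, 5) = 22%

22%


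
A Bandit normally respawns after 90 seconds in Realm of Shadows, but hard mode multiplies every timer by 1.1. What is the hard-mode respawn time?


Respawn time = base * multiplier
= 90 * 1.1
= 99.0 seconds

99.0 seconds


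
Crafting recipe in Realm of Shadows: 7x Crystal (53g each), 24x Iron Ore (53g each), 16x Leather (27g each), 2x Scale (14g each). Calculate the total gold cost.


Cost breakdown:
  Crystal: 7 * 53 = 371
  Iron Ore: 24 * 53 = 1272
  Leather: 16 * 27 = 432
  Scale: 2 * 14 = 28
Total = 371 + 1272 + 432 + 28 = 2103

2103 gold


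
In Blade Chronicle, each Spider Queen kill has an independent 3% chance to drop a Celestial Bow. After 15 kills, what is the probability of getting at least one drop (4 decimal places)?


P(at least one) = 1 - P(none) = 1 - (1-p)^n
p = 3/100 = 0.03
1 - p = 0.97
(1 - p)^15 = 0.97^15 = 0.633251
P(at least one) = 1 - 0.633251 = 0.3667

0.3667


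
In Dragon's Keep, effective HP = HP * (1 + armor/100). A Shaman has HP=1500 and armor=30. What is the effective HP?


EHP = 1500 * (1 + 30/100)
= 1500 * (1 + 0.3)
= 1500 * 1.3
= 1950.0

1950.0 EHP


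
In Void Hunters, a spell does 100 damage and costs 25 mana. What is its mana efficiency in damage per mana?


Efficiency = damage / mana
= 100 / 25
= 4.00

4.00 dmg/mana


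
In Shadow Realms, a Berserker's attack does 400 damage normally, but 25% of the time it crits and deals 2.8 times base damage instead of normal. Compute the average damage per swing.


E[dmg] = base * (1 + crit_chance * (crit_mult - 1))
cc as decimal = 25/100 = 0.25
cm - 1 = 2.8 - 1 = 1.8
Bonus factor = 0.25 * 1.8 = 0.45
Total multiplier = 1 + 0.45 = 1.45
Expected damage = 400 * 1.45 = 580.00

580.00 damage
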